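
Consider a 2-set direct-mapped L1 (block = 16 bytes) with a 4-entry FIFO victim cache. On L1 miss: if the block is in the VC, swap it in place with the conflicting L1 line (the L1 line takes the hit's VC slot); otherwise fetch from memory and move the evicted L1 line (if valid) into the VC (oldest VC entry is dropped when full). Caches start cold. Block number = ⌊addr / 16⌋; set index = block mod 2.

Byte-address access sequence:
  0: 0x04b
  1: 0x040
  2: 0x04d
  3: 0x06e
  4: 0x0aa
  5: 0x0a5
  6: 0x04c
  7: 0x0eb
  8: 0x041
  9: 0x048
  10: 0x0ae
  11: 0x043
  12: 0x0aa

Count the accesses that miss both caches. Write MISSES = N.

MISSES = 4

#0 0x4b→b4/s0 MISS; vc=[]
#1 0x40→b4/s0 L1-HIT; vc=[]
#2 0x4d→b4/s0 L1-HIT; vc=[]
#3 0x6e→b6/s0 MISS; vc=[4]
#4 0xaa→b10/s0 MISS; vc=[4,6]
#5 0xa5→b10/s0 L1-HIT; vc=[4,6]
#6 0x4c→b4/s0 VC-HIT; vc=[10,6]
#7 0xeb→b14/s0 MISS; vc=[10,6,4]
#8 0x41→b4/s0 VC-HIT; vc=[10,6,14]
#9 0x48→b4/s0 L1-HIT; vc=[10,6,14]
#10 0xae→b10/s0 VC-HIT; vc=[4,6,14]
#11 0x43→b4/s0 VC-HIT; vc=[10,6,14]
#12 0xaa→b10/s0 VC-HIT; vc=[4,6,14]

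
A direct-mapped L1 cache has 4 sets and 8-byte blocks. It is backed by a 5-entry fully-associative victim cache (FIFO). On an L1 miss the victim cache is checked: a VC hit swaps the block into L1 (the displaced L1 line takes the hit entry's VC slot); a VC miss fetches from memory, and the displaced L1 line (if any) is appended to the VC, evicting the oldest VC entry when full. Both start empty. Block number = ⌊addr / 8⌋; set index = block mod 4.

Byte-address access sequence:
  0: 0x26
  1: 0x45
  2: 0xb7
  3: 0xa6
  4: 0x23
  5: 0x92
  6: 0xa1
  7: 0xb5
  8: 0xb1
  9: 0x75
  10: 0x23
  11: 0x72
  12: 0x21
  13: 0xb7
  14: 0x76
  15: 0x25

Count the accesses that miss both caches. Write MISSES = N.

MISSES = 6

  [0] addr=0x26 blk=4 s=0: MISS | VC []
  [1] addr=0x45 blk=8 s=0: MISS | VC [4]
  [2] addr=0xb7 blk=22 s=2: MISS | VC [4]
  [3] addr=0xa6 blk=20 s=0: MISS | VC [4, 8]
  [4] addr=0x23 blk=4 s=0: VC-HIT | VC [20, 8]
  [5] addr=0x92 blk=18 s=2: MISS | VC [20, 8, 22]
  [6] addr=0xa1 blk=20 s=0: VC-HIT | VC [4, 8, 22]
  [7] addr=0xb5 blk=22 s=2: VC-HIT | VC [4, 8, 18]
  [8] addr=0xb1 blk=22 s=2: L1-HIT | VC [4, 8, 18]
  [9] addr=0x75 blk=14 s=2: MISS | VC [4, 8, 18, 22]
  [10] addr=0x23 blk=4 s=0: VC-HIT | VC [20, 8, 18, 22]
  [11] addr=0x72 blk=14 s=2: L1-HIT | VC [20, 8, 18, 22]
  [12] addr=0x21 blk=4 s=0: L1-HIT | VC [20, 8, 18, 22]
  [13] addr=0xb7 blk=22 s=2: VC-HIT | VC [20, 8, 18, 14]
  [14] addr=0x76 blk=14 s=2: VC-HIT | VC [20, 8, 18, 22]
  [15] addr=0x25 blk=4 s=0: L1-HIT | VC [20, 8, 18, 22]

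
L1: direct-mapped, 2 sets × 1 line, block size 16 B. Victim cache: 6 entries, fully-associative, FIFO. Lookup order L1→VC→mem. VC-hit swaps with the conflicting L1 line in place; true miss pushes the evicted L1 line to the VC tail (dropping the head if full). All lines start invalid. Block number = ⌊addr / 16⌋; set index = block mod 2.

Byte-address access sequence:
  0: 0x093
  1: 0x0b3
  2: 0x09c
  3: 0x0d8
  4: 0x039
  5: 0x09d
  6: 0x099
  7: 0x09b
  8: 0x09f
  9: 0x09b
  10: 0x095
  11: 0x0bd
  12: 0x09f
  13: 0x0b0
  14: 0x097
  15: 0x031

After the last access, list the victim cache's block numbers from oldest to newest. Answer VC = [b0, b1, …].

  [0] addr=0x93 blk=9 s=1: MISS | VC []
  [1] addr=0xb3 blk=11 s=1: MISS | VC [9]
  [2] addr=0x9c blk=9 s=1: VC-HIT | VC [11]
  [3] addr=0xd8 blk=13 s=1: MISS | VC [11, 9]
  [4] addr=0x39 blk=3 s=1: MISS | VC [11, 9, 13]
  [5] addr=0x9d blk=9 s=1: VC-HIT | VC [11, 3, 13]
  [6] addr=0x99 blk=9 s=1: L1-HIT | VC [11, 3, 13]
  [7] addr=0x9b blk=9 s=1: L1-HIT | VC [11, 3, 13]
  [8] addr=0x9f blk=9 s=1: L1-HIT | VC [11, 3, 13]
  [9] addr=0x9b blk=9 s=1: L1-HIT | VC [11, 3, 13]
  [10] addr=0x95 blk=9 s=1: L1-HIT | VC [11, 3, 13]
  [11] addr=0xbd blk=11 s=1: VC-HIT | VC [9, 3, 13]
  [12] addr=0x9f blk=9 s=1: VC-HIT | VC [11, 3, 13]
  [13] addr=0xb0 blk=11 s=1: VC-HIT | VC [9, 3, 13]
  [14] addr=0x97 blk=9 s=1: VC-HIT | VC [11, 3, 13]
  [15] addr=0x31 blk=3 s=1: VC-HIT | VC [11, 9, 13]

VC = [11, 9, 13]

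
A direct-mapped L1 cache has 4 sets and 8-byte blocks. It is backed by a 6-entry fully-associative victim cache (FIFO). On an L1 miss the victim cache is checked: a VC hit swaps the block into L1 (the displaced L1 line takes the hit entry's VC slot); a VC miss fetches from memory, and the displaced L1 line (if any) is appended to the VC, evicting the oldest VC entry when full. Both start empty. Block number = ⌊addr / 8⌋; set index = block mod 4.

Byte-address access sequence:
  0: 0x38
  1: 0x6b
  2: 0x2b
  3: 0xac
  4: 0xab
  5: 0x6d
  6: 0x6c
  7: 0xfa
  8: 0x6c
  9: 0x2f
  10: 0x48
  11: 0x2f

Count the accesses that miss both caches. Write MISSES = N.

  [0] addr=0x38 blk=7 s=3: MISS | VC []
  [1] addr=0x6b blk=13 s=1: MISS | VC []
  [2] addr=0x2b blk=5 s=1: MISS | VC [13]
  [3] addr=0xac blk=21 s=1: MISS | VC [13, 5]
  [4] addr=0xab blk=21 s=1: L1-HIT | VC [13, 5]
  [5] addr=0x6d blk=13 s=1: VC-HIT | VC [21, 5]
  [6] addr=0x6c blk=13 s=1: L1-HIT | VC [21, 5]
  [7] addr=0xfa blk=31 s=3: MISS | VC [21, 5, 7]
  [8] addr=0x6c blk=13 s=1: L1-HIT | VC [21, 5, 7]
  [9] addr=0x2f blk=5 s=1: VC-HIT | VC [21, 13, 7]
  [10] addr=0x48 blk=9 s=1: MISS | VC [21, 13, 7, 5]
  [11] addr=0x2f blk=5 s=1: VC-HIT | VC [21, 13, 7, 9]

MISSES = 6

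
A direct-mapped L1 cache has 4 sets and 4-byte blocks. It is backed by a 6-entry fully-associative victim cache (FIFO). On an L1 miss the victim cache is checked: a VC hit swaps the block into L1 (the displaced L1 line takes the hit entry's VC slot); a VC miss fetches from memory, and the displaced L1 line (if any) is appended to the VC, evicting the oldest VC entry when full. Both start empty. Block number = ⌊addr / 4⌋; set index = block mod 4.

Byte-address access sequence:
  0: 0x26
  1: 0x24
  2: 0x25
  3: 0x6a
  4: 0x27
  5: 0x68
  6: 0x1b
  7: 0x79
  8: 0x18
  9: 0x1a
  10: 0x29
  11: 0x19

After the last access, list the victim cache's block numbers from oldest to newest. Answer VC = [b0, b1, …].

VC = [26, 30, 10]

#0 0x26→b9/s1 MISS; vc=[]
#1 0x24→b9/s1 L1-HIT; vc=[]
#2 0x25→b9/s1 L1-HIT; vc=[]
#3 0x6a→b26/s2 MISS; vc=[]
#4 0x27→b9/s1 L1-HIT; vc=[]
#5 0x68→b26/s2 L1-HIT; vc=[]
#6 0x1b→b6/s2 MISS; vc=[26]
#7 0x79→b30/s2 MISS; vc=[26,6]
#8 0x18→b6/s2 VC-HIT; vc=[26,30]
#9 0x1a→b6/s2 L1-HIT; vc=[26,30]
#10 0x29→b10/s2 MISS; vc=[26,30,6]
#11 0x19→b6/s2 VC-HIT; vc=[26,30,10]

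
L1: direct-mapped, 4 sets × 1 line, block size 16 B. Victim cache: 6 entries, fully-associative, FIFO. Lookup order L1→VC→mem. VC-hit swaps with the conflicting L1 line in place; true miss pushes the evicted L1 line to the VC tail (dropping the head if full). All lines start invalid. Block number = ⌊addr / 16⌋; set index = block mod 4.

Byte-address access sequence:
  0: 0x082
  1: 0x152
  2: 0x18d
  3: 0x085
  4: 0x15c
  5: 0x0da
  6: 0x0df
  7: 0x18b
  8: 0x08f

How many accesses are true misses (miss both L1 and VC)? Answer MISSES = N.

MISSES = 4

  [0] addr=0x82 blk=8 s=0: MISS | VC []
  [1] addr=0x152 blk=21 s=1: MISS | VC []
  [2] addr=0x18d blk=24 s=0: MISS | VC [8]
  [3] addr=0x85 blk=8 s=0: VC-HIT | VC [24]
  [4] addr=0x15c blk=21 s=1: L1-HIT | VC [24]
  [5] addr=0xda blk=13 s=1: MISS | VC [24, 21]
  [6] addr=0xdf blk=13 s=1: L1-HIT | VC [24, 21]
  [7] addr=0x18b blk=24 s=0: VC-HIT | VC [8, 21]
  [8] addr=0x8f blk=8 s=0: VC-HIT | VC [24, 21]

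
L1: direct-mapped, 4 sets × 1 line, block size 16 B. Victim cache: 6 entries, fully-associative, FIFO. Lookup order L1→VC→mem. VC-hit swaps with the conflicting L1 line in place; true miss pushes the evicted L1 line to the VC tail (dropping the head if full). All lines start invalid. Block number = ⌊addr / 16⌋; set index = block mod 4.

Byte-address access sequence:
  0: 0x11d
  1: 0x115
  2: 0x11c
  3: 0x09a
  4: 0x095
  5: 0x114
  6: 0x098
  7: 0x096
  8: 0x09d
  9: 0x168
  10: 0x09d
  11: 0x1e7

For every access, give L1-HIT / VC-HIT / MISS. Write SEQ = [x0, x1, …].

#0 0x11d→b17/s1 MISS; vc=[]
#1 0x115→b17/s1 L1-HIT; vc=[]
#2 0x11c→b17/s1 L1-HIT; vc=[]
#3 0x9a→b9/s1 MISS; vc=[17]
#4 0x95→b9/s1 L1-HIT; vc=[17]
#5 0x114→b17/s1 VC-HIT; vc=[9]
#6 0x98→b9/s1 VC-HIT; vc=[17]
#7 0x96→b9/s1 L1-HIT; vc=[17]
#8 0x9d→b9/s1 L1-HIT; vc=[17]
#9 0x168→b22/s2 MISS; vc=[17]
#10 0x9d→b9/s1 L1-HIT; vc=[17]
#11 0x1e7→b30/s2 MISS; vc=[17,22]

SEQ = [MISS, L1-HIT, L1-HIT, MISS, L1-HIT, VC-HIT, VC-HIT, L1-HIT, L1-HIT, MISS, L1-HIT, MISS]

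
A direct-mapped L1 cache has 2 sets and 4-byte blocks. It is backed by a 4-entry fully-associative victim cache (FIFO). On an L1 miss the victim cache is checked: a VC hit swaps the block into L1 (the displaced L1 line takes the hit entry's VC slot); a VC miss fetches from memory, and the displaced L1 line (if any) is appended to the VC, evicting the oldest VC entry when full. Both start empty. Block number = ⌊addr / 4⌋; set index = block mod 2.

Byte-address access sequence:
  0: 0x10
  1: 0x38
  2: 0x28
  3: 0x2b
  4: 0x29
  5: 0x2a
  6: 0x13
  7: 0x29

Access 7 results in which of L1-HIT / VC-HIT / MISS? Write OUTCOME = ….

0: 0x10 (blk 4, set 0) → MISS  vc=[]
1: 0x38 (blk 14, set 0) → MISS  vc=[4]
2: 0x28 (blk 10, set 0) → MISS  vc=[4, 14]
3: 0x2b (blk 10, set 0) → L1-HIT  vc=[4, 14]
4: 0x29 (blk 10, set 0) → L1-HIT  vc=[4, 14]
5: 0x2a (blk 10, set 0) → L1-HIT  vc=[4, 14]
6: 0x13 (blk 4, set 0) → VC-HIT  vc=[10, 14]
7: 0x29 (blk 10, set 0) → VC-HIT  vc=[4, 14]

OUTCOME = VC-HIT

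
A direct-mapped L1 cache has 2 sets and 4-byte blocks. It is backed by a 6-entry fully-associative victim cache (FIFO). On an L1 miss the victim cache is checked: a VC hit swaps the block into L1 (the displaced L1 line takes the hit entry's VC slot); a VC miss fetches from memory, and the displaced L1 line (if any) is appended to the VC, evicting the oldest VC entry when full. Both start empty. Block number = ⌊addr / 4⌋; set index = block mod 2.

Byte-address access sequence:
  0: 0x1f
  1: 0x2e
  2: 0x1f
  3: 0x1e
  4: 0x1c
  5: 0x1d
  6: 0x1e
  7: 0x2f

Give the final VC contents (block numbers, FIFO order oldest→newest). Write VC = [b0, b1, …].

VC = [7]

0: 0x1f (blk 7, set 1) → MISS  vc=[]
1: 0x2e (blk 11, set 1) → MISS  vc=[7]
2: 0x1f (blk 7, set 1) → VC-HIT  vc=[11]
3: 0x1e (blk 7, set 1) → L1-HIT  vc=[11]
4: 0x1c (blk 7, set 1) → L1-HIT  vc=[11]
5: 0x1d (blk 7, set 1) → L1-HIT  vc=[11]
6: 0x1e (blk 7, set 1) → L1-HIT  vc=[11]
7: 0x2f (blk 11, set 1) → VC-HIT  vc=[7]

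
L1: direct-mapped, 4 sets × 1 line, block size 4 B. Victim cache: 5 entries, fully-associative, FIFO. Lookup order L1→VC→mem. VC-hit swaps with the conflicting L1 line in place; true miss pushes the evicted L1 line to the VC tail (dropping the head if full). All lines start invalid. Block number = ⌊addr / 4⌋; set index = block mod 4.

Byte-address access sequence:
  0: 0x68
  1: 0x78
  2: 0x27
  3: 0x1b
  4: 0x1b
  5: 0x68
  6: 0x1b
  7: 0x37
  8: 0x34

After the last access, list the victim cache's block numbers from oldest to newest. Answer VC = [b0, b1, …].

VC = [26, 30, 9]

  [0] addr=0x68 blk=26 s=2: MISS | VC []
  [1] addr=0x78 blk=30 s=2: MISS | VC [26]
  [2] addr=0x27 blk=9 s=1: MISS | VC [26]
  [3] addr=0x1b blk=6 s=2: MISS | VC [26, 30]
  [4] addr=0x1b blk=6 s=2: L1-HIT | VC [26, 30]
  [5] addr=0x68 blk=26 s=2: VC-HIT | VC [6, 30]
  [6] addr=0x1b blk=6 s=2: VC-HIT | VC [26, 30]
  [7] addr=0x37 blk=13 s=1: MISS | VC [26, 30, 9]
  [8] addr=0x34 blk=13 s=1: L1-HIT | VC [26, 30, 9]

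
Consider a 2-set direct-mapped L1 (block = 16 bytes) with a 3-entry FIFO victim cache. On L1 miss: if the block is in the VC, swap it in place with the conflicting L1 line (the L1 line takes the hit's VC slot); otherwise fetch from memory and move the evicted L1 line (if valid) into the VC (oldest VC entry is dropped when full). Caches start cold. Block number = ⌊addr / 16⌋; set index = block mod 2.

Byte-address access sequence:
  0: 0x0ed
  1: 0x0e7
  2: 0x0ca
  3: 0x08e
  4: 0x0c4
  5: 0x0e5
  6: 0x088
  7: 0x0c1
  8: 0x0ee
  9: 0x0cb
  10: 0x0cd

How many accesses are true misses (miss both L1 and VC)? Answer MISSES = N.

MISSES = 3

#0 0xed→b14/s0 MISS; vc=[]
#1 0xe7→b14/s0 L1-HIT; vc=[]
#2 0xca→b12/s0 MISS; vc=[14]
#3 0x8e→b8/s0 MISS; vc=[14,12]
#4 0xc4→b12/s0 VC-HIT; vc=[14,8]
#5 0xe5→b14/s0 VC-HIT; vc=[12,8]
#6 0x88→b8/s0 VC-HIT; vc=[12,14]
#7 0xc1→b12/s0 VC-HIT; vc=[8,14]
#8 0xee→b14/s0 VC-HIT; vc=[8,12]
#9 0xcb→b12/s0 VC-HIT; vc=[8,14]
#10 0xcd→b12/s0 L1-HIT; vc=[8,14]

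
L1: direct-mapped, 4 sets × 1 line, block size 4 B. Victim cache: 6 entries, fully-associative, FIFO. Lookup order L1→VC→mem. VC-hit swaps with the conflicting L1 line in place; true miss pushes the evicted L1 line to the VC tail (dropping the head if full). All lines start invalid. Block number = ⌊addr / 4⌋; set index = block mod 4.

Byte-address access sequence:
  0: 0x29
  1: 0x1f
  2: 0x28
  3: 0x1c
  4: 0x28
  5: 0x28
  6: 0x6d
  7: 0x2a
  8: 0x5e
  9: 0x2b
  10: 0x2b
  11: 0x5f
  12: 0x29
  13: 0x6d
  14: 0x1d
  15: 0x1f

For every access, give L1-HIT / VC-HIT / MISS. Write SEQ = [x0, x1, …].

SEQ = [MISS, MISS, L1-HIT, L1-HIT, L1-HIT, L1-HIT, MISS, L1-HIT, MISS, L1-HIT, L1-HIT, L1-HIT, L1-HIT, VC-HIT, VC-HIT, L1-HIT]

0: 0x29 (blk 10, set 2) → MISS  vc=[]
1: 0x1f (blk 7, set 3) → MISS  vc=[]
2: 0x28 (blk 10, set 2) → L1-HIT  vc=[]
3: 0x1c (blk 7, set 3) → L1-HIT  vc=[]
4: 0x28 (blk 10, set 2) → L1-HIT  vc=[]
5: 0x28 (blk 10, set 2) → L1-HIT  vc=[]
6: 0x6d (blk 27, set 3) → MISS  vc=[7]
7: 0x2a (blk 10, set 2) → L1-HIT  vc=[7]
8: 0x5e (blk 23, set 3) → MISS  vc=[7, 27]
9: 0x2b (blk 10, set 2) → L1-HIT  vc=[7, 27]
10: 0x2b (blk 10, set 2) → L1-HIT  vc=[7, 27]
11: 0x5f (blk 23, set 3) → L1-HIT  vc=[7, 27]
12: 0x29 (blk 10, set 2) → L1-HIT  vc=[7, 27]
13: 0x6d (blk 27, set 3) → VC-HIT  vc=[7, 23]
14: 0x1d (blk 7, set 3) → VC-HIT  vc=[27, 23]
15: 0x1f (blk 7, set 3) → L1-HIT  vc=[27, 23]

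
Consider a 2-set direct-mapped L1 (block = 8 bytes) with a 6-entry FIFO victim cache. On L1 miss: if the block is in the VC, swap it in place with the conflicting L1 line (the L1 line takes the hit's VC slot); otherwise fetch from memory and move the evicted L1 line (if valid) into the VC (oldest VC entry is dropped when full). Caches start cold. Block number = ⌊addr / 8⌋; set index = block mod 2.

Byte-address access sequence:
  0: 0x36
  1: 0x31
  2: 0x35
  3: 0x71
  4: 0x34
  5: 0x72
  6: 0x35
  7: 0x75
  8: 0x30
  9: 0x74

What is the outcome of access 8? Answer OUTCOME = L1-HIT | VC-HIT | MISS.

OUTCOME = VC-HIT

0: 0x36 (blk 6, set 0) → MISS  vc=[]
1: 0x31 (blk 6, set 0) → L1-HIT  vc=[]
2: 0x35 (blk 6, set 0) → L1-HIT  vc=[]
3: 0x71 (blk 14, set 0) → MISS  vc=[6]
4: 0x34 (blk 6, set 0) → VC-HIT  vc=[14]
5: 0x72 (blk 14, set 0) → VC-HIT  vc=[6]
6: 0x35 (blk 6, set 0) → VC-HIT  vc=[14]
7: 0x75 (blk 14, set 0) → VC-HIT  vc=[6]
8: 0x30 (blk 6, set 0) → VC-HIT  vc=[14]
9: 0x74 (blk 14, set 0) → VC-HIT  vc=[6]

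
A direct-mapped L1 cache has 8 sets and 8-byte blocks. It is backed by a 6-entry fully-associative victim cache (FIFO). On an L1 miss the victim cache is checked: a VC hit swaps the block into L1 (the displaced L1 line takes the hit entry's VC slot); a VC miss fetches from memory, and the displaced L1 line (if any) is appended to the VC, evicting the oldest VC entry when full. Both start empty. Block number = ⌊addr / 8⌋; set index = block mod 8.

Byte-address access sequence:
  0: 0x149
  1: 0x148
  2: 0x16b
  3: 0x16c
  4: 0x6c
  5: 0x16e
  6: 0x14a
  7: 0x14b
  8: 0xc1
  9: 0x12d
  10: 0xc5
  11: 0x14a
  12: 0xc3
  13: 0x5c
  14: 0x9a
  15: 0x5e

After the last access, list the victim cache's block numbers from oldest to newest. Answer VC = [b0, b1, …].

VC = [13, 45, 19]

0: 0x149 (blk 41, set 1) → MISS  vc=[]
1: 0x148 (blk 41, set 1) → L1-HIT  vc=[]
2: 0x16b (blk 45, set 5) → MISS  vc=[]
3: 0x16c (blk 45, set 5) → L1-HIT  vc=[]
4: 0x6c (blk 13, set 5) → MISS  vc=[45]
5: 0x16e (blk 45, set 5) → VC-HIT  vc=[13]
6: 0x14a (blk 41, set 1) → L1-HIT  vc=[13]
7: 0x14b (blk 41, set 1) → L1-HIT  vc=[13]
8: 0xc1 (blk 24, set 0) → MISS  vc=[13]
9: 0x12d (blk 37, set 5) → MISS  vc=[13, 45]
10: 0xc5 (blk 24, set 0) → L1-HIT  vc=[13, 45]
11: 0x14a (blk 41, set 1) → L1-HIT  vc=[13, 45]
12: 0xc3 (blk 24, set 0) → L1-HIT  vc=[13, 45]
13: 0x5c (blk 11, set 3) → MISS  vc=[13, 45]
14: 0x9a (blk 19, set 3) → MISS  vc=[13, 45, 11]
15: 0x5e (blk 11, set 3) → VC-HIT  vc=[13, 45, 19]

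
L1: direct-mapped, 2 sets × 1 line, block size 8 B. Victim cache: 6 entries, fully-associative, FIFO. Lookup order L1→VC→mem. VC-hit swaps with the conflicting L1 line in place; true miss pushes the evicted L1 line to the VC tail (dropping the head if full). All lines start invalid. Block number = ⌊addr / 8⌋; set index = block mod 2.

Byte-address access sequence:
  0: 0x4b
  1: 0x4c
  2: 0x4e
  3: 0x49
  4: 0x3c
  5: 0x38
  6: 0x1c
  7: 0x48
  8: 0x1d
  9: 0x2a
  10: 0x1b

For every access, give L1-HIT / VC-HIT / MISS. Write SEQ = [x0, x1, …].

#0 0x4b→b9/s1 MISS; vc=[]
#1 0x4c→b9/s1 L1-HIT; vc=[]
#2 0x4e→b9/s1 L1-HIT; vc=[]
#3 0x49→b9/s1 L1-HIT; vc=[]
#4 0x3c→b7/s1 MISS; vc=[9]
#5 0x38→b7/s1 L1-HIT; vc=[9]
#6 0x1c→b3/s1 MISS; vc=[9,7]
#7 0x48→b9/s1 VC-HIT; vc=[3,7]
#8 0x1d→b3/s1 VC-HIT; vc=[9,7]
#9 0x2a→b5/s1 MISS; vc=[9,7,3]
#10 0x1b→b3/s1 VC-HIT; vc=[9,7,5]

SEQ = [MISS, L1-HIT, L1-HIT, L1-HIT, MISS, L1-HIT, MISS, VC-HIT, VC-HIT, MISS, VC-HIT]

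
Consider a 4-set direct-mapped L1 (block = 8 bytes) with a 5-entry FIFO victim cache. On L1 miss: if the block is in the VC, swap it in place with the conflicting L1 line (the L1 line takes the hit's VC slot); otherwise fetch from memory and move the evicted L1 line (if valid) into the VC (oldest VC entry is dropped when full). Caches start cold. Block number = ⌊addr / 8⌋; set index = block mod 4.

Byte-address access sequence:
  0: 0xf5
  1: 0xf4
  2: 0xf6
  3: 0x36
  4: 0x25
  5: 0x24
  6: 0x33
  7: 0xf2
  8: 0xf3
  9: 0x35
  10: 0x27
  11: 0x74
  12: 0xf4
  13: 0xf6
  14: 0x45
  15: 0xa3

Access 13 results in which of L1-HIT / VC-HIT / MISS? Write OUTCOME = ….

0: 0xf5 (blk 30, set 2) → MISS  vc=[]
1: 0xf4 (blk 30, set 2) → L1-HIT  vc=[]
2: 0xf6 (blk 30, set 2) → L1-HIT  vc=[]
3: 0x36 (blk 6, set 2) → MISS  vc=[30]
4: 0x25 (blk 4, set 0) → MISS  vc=[30]
5: 0x24 (blk 4, set 0) → L1-HIT  vc=[30]
6: 0x33 (blk 6, set 2) → L1-HIT  vc=[30]
7: 0xf2 (blk 30, set 2) → VC-HIT  vc=[6]
8: 0xf3 (blk 30, set 2) → L1-HIT  vc=[6]
9: 0x35 (blk 6, set 2) → VC-HIT  vc=[30]
10: 0x27 (blk 4, set 0) → L1-HIT  vc=[30]
11: 0x74 (blk 14, set 2) → MISS  vc=[30, 6]
12: 0xf4 (blk 30, set 2) → VC-HIT  vc=[14, 6]
13: 0xf6 (blk 30, set 2) → L1-HIT  vc=[14, 6]
14: 0x45 (blk 8, set 0) → MISS  vc=[14, 6, 4]
15: 0xa3 (blk 20, set 0) → MISS  vc=[14, 6, 4, 8]

OUTCOME = L1-HIT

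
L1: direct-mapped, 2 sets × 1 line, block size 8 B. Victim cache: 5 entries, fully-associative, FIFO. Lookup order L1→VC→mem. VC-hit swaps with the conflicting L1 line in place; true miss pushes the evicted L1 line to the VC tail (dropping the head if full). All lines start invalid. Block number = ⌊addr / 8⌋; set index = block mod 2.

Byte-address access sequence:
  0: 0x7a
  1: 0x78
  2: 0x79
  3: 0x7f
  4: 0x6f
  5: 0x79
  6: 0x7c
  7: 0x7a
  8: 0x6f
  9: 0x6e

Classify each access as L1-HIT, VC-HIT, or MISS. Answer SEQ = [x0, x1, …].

SEQ = [MISS, L1-HIT, L1-HIT, L1-HIT, MISS, VC-HIT, L1-HIT, L1-HIT, VC-HIT, L1-HIT]

  [0] addr=0x7a blk=15 s=1: MISS | VC []
  [1] addr=0x78 blk=15 s=1: L1-HIT | VC []
  [2] addr=0x79 blk=15 s=1: L1-HIT | VC []
  [3] addr=0x7f blk=15 s=1: L1-HIT | VC []
  [4] addr=0x6f blk=13 s=1: MISS | VC [15]
  [5] addr=0x79 blk=15 s=1: VC-HIT | VC [13]
  [6] addr=0x7c blk=15 s=1: L1-HIT | VC [13]
  [7] addr=0x7a blk=15 s=1: L1-HIT | VC [13]
  [8] addr=0x6f blk=13 s=1: VC-HIT | VC [15]
  [9] addr=0x6e blk=13 s=1: L1-HIT | VC [15]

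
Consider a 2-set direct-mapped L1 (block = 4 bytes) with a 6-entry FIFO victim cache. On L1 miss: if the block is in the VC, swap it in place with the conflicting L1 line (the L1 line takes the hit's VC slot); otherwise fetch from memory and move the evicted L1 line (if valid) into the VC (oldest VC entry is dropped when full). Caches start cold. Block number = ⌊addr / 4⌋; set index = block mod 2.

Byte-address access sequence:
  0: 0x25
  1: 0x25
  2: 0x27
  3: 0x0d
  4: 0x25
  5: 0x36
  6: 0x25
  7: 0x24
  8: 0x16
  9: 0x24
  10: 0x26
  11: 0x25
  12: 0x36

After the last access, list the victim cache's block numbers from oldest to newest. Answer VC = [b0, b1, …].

VC = [3, 9, 5]

0: 0x25 (blk 9, set 1) → MISS  vc=[]
1: 0x25 (blk 9, set 1) → L1-HIT  vc=[]
2: 0x27 (blk 9, set 1) → L1-HIT  vc=[]
3: 0xd (blk 3, set 1) → MISS  vc=[9]
4: 0x25 (blk 9, set 1) → VC-HIT  vc=[3]
5: 0x36 (blk 13, set 1) → MISS  vc=[3, 9]
6: 0x25 (blk 9, set 1) → VC-HIT  vc=[3, 13]
7: 0x24 (blk 9, set 1) → L1-HIT  vc=[3, 13]
8: 0x16 (blk 5, set 1) → MISS  vc=[3, 13, 9]
9: 0x24 (blk 9, set 1) → VC-HIT  vc=[3, 13, 5]
10: 0x26 (blk 9, set 1) → L1-HIT  vc=[3, 13, 5]
11: 0x25 (blk 9, set 1) → L1-HIT  vc=[3, 13, 5]
12: 0x36 (blk 13, set 1) → VC-HIT  vc=[3, 9, 5]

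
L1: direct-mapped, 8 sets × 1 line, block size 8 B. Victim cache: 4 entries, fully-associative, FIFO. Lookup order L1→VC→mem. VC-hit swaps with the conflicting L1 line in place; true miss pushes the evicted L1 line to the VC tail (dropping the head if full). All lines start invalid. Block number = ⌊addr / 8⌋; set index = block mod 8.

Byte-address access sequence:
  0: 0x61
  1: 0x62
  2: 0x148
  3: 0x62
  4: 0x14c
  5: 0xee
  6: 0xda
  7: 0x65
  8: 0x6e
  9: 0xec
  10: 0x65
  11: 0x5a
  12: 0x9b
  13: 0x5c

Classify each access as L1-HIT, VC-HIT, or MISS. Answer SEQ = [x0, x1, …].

  [0] addr=0x61 blk=12 s=4: MISS | VC []
  [1] addr=0x62 blk=12 s=4: L1-HIT | VC []
  [2] addr=0x148 blk=41 s=1: MISS | VC []
  [3] addr=0x62 blk=12 s=4: L1-HIT | VC []
  [4] addr=0x14c blk=41 s=1: L1-HIT | VC []
  [5] addr=0xee blk=29 s=5: MISS | VC []
  [6] addr=0xda blk=27 s=3: MISS | VC []
  [7] addr=0x65 blk=12 s=4: L1-HIT | VC []
  [8] addr=0x6e blk=13 s=5: MISS | VC [29]
  [9] addr=0xec blk=29 s=5: VC-HIT | VC [13]
  [10] addr=0x65 blk=12 s=4: L1-HIT | VC [13]
  [11] addr=0x5a blk=11 s=3: MISS | VC [13, 27]
  [12] addr=0x9b blk=19 s=3: MISS | VC [13, 27, 11]
  [13] addr=0x5c blk=11 s=3: VC-HIT | VC [13, 27, 19]

SEQ = [MISS, L1-HIT, MISS, L1-HIT, L1-HIT, MISS, MISS, L1-HIT, MISS, VC-HIT, L1-HIT, MISS, MISS, VC-HIT]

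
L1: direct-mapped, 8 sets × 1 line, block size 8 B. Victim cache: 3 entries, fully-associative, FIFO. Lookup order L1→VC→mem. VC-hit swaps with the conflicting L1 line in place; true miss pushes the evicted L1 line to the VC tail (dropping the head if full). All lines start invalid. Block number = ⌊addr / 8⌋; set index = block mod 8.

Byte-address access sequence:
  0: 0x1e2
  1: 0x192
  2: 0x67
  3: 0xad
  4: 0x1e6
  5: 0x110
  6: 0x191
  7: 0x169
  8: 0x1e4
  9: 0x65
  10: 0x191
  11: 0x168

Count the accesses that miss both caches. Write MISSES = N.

MISSES = 6

  [0] addr=0x1e2 blk=60 s=4: MISS | VC []
  [1] addr=0x192 blk=50 s=2: MISS | VC []
  [2] addr=0x67 blk=12 s=4: MISS | VC [60]
  [3] addr=0xad blk=21 s=5: MISS | VC [60]
  [4] addr=0x1e6 blk=60 s=4: VC-HIT | VC [12]
  [5] addr=0x110 blk=34 s=2: MISS | VC [12, 50]
  [6] addr=0x191 blk=50 s=2: VC-HIT | VC [12, 34]
  [7] addr=0x169 blk=45 s=5: MISS | VC [12, 34, 21]
  [8] addr=0x1e4 blk=60 s=4: L1-HIT | VC [12, 34, 21]
  [9] addr=0x65 blk=12 s=4: VC-HIT | VC [60, 34, 21]
  [10] addr=0x191 blk=50 s=2: L1-HIT | VC [60, 34, 21]
  [11] addr=0x168 blk=45 s=5: L1-HIT | VC [60, 34, 21]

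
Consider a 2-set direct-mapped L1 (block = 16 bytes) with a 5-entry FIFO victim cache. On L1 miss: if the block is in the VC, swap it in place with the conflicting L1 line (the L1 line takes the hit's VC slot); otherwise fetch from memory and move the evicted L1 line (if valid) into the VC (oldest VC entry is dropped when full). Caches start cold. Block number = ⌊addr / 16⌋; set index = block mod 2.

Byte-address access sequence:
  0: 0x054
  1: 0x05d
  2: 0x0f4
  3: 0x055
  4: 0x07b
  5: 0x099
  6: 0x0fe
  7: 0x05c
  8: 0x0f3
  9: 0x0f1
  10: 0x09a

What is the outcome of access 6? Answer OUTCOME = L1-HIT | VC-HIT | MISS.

OUTCOME = VC-HIT

#0 0x54→b5/s1 MISS; vc=[]
#1 0x5d→b5/s1 L1-HIT; vc=[]
#2 0xf4→b15/s1 MISS; vc=[5]
#3 0x55→b5/s1 VC-HIT; vc=[15]
#4 0x7b→b7/s1 MISS; vc=[15,5]
#5 0x99→b9/s1 MISS; vc=[15,5,7]
#6 0xfe→b15/s1 VC-HIT; vc=[9,5,7]
#7 0x5c→b5/s1 VC-HIT; vc=[9,15,7]
#8 0xf3→b15/s1 VC-HIT; vc=[9,5,7]
#9 0xf1→b15/s1 L1-HIT; vc=[9,5,7]
#10 0x9a→b9/s1 VC-HIT; vc=[15,5,7]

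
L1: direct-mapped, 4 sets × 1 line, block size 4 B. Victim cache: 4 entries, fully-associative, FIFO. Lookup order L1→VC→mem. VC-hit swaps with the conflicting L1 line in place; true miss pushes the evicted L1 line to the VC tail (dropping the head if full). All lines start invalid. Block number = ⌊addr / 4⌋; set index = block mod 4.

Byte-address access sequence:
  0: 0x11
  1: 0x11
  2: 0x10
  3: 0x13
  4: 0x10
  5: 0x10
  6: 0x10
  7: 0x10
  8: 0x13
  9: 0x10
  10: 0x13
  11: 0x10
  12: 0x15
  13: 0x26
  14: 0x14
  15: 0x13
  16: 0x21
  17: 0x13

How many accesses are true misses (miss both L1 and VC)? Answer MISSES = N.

MISSES = 4

0: 0x11 (blk 4, set 0) → MISS  vc=[]
1: 0x11 (blk 4, set 0) → L1-HIT  vc=[]
2: 0x10 (blk 4, set 0) → L1-HIT  vc=[]
3: 0x13 (blk 4, set 0) → L1-HIT  vc=[]
4: 0x10 (blk 4, set 0) → L1-HIT  vc=[]
5: 0x10 (blk 4, set 0) → L1-HIT  vc=[]
6: 0x10 (blk 4, set 0) → L1-HIT  vc=[]
7: 0x10 (blk 4, set 0) → L1-HIT  vc=[]
8: 0x13 (blk 4, set 0) → L1-HIT  vc=[]
9: 0x10 (blk 4, set 0) → L1-HIT  vc=[]
10: 0x13 (blk 4, set 0) → L1-HIT  vc=[]
11: 0x10 (blk 4, set 0) → L1-HIT  vc=[]
12: 0x15 (blk 5, set 1) → MISS  vc=[]
13: 0x26 (blk 9, set 1) → MISS  vc=[5]
14: 0x14 (blk 5, set 1) → VC-HIT  vc=[9]
15: 0x13 (blk 4, set 0) → L1-HIT  vc=[9]
16: 0x21 (blk 8, set 0) → MISS  vc=[9, 4]
17: 0x13 (blk 4, set 0) → VC-HIT  vc=[9, 8]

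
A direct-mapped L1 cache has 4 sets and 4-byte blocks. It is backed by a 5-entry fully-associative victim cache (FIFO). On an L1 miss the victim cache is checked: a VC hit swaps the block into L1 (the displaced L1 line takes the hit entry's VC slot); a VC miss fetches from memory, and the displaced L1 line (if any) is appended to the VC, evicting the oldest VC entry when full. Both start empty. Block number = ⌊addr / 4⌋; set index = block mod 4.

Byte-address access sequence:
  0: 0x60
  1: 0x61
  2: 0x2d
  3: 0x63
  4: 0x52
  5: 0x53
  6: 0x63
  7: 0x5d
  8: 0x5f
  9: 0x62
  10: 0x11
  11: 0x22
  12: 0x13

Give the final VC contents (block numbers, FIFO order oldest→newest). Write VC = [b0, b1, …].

VC = [20, 11, 24, 8]

#0 0x60→b24/s0 MISS; vc=[]
#1 0x61→b24/s0 L1-HIT; vc=[]
#2 0x2d→b11/s3 MISS; vc=[]
#3 0x63→b24/s0 L1-HIT; vc=[]
#4 0x52→b20/s0 MISS; vc=[24]
#5 0x53→b20/s0 L1-HIT; vc=[24]
#6 0x63→b24/s0 VC-HIT; vc=[20]
#7 0x5d→b23/s3 MISS; vc=[20,11]
#8 0x5f→b23/s3 L1-HIT; vc=[20,11]
#9 0x62→b24/s0 L1-HIT; vc=[20,11]
#10 0x11→b4/s0 MISS; vc=[20,11,24]
#11 0x22→b8/s0 MISS; vc=[20,11,24,4]
#12 0x13→b4/s0 VC-HIT; vc=[20,11,24,8]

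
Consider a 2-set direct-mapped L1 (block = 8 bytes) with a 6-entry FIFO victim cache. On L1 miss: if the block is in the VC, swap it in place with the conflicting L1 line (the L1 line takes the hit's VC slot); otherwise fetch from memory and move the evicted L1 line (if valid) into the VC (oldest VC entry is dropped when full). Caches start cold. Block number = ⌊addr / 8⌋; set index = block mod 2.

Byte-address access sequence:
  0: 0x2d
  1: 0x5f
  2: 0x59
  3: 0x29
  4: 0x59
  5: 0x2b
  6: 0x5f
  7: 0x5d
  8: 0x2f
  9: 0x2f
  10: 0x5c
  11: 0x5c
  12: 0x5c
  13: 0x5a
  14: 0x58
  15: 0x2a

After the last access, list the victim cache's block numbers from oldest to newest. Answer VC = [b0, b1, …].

VC = [11]

  [0] addr=0x2d blk=5 s=1: MISS | VC []
  [1] addr=0x5f blk=11 s=1: MISS | VC [5]
  [2] addr=0x59 blk=11 s=1: L1-HIT | VC [5]
  [3] addr=0x29 blk=5 s=1: VC-HIT | VC [11]
  [4] addr=0x59 blk=11 s=1: VC-HIT | VC [5]
  [5] addr=0x2b blk=5 s=1: VC-HIT | VC [11]
  [6] addr=0x5f blk=11 s=1: VC-HIT | VC [5]
  [7] addr=0x5d blk=11 s=1: L1-HIT | VC [5]
  [8] addr=0x2f blk=5 s=1: VC-HIT | VC [11]
  [9] addr=0x2f blk=5 s=1: L1-HIT | VC [11]
  [10] addr=0x5c blk=11 s=1: VC-HIT | VC [5]
  [11] addr=0x5c blk=11 s=1: L1-HIT | VC [5]
  [12] addr=0x5c blk=11 s=1: L1-HIT | VC [5]
  [13] addr=0x5a blk=11 s=1: L1-HIT | VC [5]
  [14] addr=0x58 blk=11 s=1: L1-HIT | VC [5]
  [15] addr=0x2a blk=5 s=1: VC-HIT | VC [11]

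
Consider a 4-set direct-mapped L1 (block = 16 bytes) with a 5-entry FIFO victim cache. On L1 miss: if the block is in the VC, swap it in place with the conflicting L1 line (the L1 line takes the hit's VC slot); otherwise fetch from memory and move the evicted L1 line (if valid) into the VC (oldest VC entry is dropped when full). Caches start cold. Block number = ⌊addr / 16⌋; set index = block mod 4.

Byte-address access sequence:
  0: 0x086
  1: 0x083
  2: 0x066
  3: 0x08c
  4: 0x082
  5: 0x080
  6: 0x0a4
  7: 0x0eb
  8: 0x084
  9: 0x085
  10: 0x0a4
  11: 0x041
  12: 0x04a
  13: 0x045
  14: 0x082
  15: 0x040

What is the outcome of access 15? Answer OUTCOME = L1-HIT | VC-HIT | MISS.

OUTCOME = VC-HIT

  [0] addr=0x86 blk=8 s=0: MISS | VC []
  [1] addr=0x83 blk=8 s=0: L1-HIT | VC []
  [2] addr=0x66 blk=6 s=2: MISS | VC []
  [3] addr=0x8c blk=8 s=0: L1-HIT | VC []
  [4] addr=0x82 blk=8 s=0: L1-HIT | VC []
  [5] addr=0x80 blk=8 s=0: L1-HIT | VC []
  [6] addr=0xa4 blk=10 s=2: MISS | VC [6]
  [7] addr=0xeb blk=14 s=2: MISS | VC [6, 10]
  [8] addr=0x84 blk=8 s=0: L1-HIT | VC [6, 10]
  [9] addr=0x85 blk=8 s=0: L1-HIT | VC [6, 10]
  [10] addr=0xa4 blk=10 s=2: VC-HIT | VC [6, 14]
  [11] addr=0x41 blk=4 s=0: MISS | VC [6, 14, 8]
  [12] addr=0x4a blk=4 s=0: L1-HIT | VC [6, 14, 8]
  [13] addr=0x45 blk=4 s=0: L1-HIT | VC [6, 14, 8]
  [14] addr=0x82 blk=8 s=0: VC-HIT | VC [6, 14, 4]
  [15] addr=0x40 blk=4 s=0: VC-HIT | VC [6, 14, 8]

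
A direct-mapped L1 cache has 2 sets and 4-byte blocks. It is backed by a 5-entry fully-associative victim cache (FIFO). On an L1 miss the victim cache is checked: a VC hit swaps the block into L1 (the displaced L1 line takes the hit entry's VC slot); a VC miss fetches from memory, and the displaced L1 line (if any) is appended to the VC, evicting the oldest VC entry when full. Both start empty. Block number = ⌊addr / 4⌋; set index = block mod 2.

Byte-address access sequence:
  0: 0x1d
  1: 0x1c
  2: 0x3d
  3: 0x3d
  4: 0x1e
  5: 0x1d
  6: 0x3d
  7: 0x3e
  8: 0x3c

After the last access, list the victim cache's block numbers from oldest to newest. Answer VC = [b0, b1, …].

VC = [7]

  [0] addr=0x1d blk=7 s=1: MISS | VC []
  [1] addr=0x1c blk=7 s=1: L1-HIT | VC []
  [2] addr=0x3d blk=15 s=1: MISS | VC [7]
  [3] addr=0x3d blk=15 s=1: L1-HIT | VC [7]
  [4] addr=0x1e blk=7 s=1: VC-HIT | VC [15]
  [5] addr=0x1d blk=7 s=1: L1-HIT | VC [15]
  [6] addr=0x3d blk=15 s=1: VC-HIT | VC [7]
  [7] addr=0x3e blk=15 s=1: L1-HIT | VC [7]
  [8] addr=0x3c blk=15 s=1: L1-HIT | VC [7]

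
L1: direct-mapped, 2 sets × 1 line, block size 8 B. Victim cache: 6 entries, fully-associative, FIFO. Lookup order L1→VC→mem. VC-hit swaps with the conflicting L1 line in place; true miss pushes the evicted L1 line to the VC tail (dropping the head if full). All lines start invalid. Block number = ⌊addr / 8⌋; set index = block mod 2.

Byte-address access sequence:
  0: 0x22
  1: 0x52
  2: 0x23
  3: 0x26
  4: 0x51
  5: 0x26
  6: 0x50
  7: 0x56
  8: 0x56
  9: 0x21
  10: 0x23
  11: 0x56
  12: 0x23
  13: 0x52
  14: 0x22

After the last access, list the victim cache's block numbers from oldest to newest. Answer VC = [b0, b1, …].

VC = [10]

0: 0x22 (blk 4, set 0) → MISS  vc=[]
1: 0x52 (blk 10, set 0) → MISS  vc=[4]
2: 0x23 (blk 4, set 0) → VC-HIT  vc=[10]
3: 0x26 (blk 4, set 0) → L1-HIT  vc=[10]
4: 0x51 (blk 10, set 0) → VC-HIT  vc=[4]
5: 0x26 (blk 4, set 0) → VC-HIT  vc=[10]
6: 0x50 (blk 10, set 0) → VC-HIT  vc=[4]
7: 0x56 (blk 10, set 0) → L1-HIT  vc=[4]
8: 0x56 (blk 10, set 0) → L1-HIT  vc=[4]
9: 0x21 (blk 4, set 0) → VC-HIT  vc=[10]
10: 0x23 (blk 4, set 0) → L1-HIT  vc=[10]
11: 0x56 (blk 10, set 0) → VC-HIT  vc=[4]
12: 0x23 (blk 4, set 0) → VC-HIT  vc=[10]
13: 0x52 (blk 10, set 0) → VC-HIT  vc=[4]
14: 0x22 (blk 4, set 0) → VC-HIT  vc=[10]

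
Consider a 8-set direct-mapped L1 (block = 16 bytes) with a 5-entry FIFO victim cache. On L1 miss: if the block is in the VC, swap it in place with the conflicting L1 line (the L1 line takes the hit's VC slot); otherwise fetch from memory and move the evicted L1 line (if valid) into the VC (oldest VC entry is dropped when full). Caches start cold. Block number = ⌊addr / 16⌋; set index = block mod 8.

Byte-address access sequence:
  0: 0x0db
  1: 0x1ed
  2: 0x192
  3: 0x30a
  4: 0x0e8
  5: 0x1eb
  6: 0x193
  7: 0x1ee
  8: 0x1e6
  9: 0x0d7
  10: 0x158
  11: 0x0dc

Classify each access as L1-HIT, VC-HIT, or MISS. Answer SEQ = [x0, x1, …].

SEQ = [MISS, MISS, MISS, MISS, MISS, VC-HIT, L1-HIT, L1-HIT, L1-HIT, L1-HIT, MISS, VC-HIT]

  [0] addr=0xdb blk=13 s=5: MISS | VC []
  [1] addr=0x1ed blk=30 s=6: MISS | VC []
  [2] addr=0x192 blk=25 s=1: MISS | VC []
  [3] addr=0x30a blk=48 s=0: MISS | VC []
  [4] addr=0xe8 blk=14 s=6: MISS | VC [30]
  [5] addr=0x1eb blk=30 s=6: VC-HIT | VC [14]
  [6] addr=0x193 blk=25 s=1: L1-HIT | VC [14]
  [7] addr=0x1ee blk=30 s=6: L1-HIT | VC [14]
  [8] addr=0x1e6 blk=30 s=6: L1-HIT | VC [14]
  [9] addr=0xd7 blk=13 s=5: L1-HIT | VC [14]
  [10] addr=0x158 blk=21 s=5: MISS | VC [14, 13]
  [11] addr=0xdc blk=13 s=5: VC-HIT | VC [14, 21]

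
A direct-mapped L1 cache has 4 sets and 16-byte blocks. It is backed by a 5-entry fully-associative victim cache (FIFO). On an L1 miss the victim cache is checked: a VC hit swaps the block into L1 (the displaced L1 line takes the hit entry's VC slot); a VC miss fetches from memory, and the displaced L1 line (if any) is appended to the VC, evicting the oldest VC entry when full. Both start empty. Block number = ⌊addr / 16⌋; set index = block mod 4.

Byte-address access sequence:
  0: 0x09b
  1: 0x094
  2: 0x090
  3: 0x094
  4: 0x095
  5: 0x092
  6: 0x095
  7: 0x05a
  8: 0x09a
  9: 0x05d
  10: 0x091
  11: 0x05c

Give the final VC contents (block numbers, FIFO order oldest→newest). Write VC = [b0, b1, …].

VC = [9]

  [0] addr=0x9b blk=9 s=1: MISS | VC []
  [1] addr=0x94 blk=9 s=1: L1-HIT | VC []
  [2] addr=0x90 blk=9 s=1: L1-HIT | VC []
  [3] addr=0x94 blk=9 s=1: L1-HIT | VC []
  [4] addr=0x95 blk=9 s=1: L1-HIT | VC []
  [5] addr=0x92 blk=9 s=1: L1-HIT | VC []
  [6] addr=0x95 blk=9 s=1: L1-HIT | VC []
  [7] addr=0x5a blk=5 s=1: MISS | VC [9]
  [8] addr=0x9a blk=9 s=1: VC-HIT | VC [5]
  [9] addr=0x5d blk=5 s=1: VC-HIT | VC [9]
  [10] addr=0x91 blk=9 s=1: VC-HIT | VC [5]
  [11] addr=0x5c blk=5 s=1: VC-HIT | VC [9]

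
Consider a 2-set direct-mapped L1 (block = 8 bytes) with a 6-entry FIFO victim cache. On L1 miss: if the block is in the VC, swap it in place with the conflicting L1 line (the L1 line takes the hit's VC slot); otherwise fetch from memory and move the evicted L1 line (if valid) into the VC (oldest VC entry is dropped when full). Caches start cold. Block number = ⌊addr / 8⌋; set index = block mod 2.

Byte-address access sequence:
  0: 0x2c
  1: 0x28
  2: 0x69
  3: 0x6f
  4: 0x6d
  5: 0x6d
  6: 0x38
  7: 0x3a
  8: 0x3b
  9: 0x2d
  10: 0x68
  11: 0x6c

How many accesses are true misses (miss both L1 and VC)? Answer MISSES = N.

MISSES = 3

0: 0x2c (blk 5, set 1) → MISS  vc=[]
1: 0x28 (blk 5, set 1) → L1-HIT  vc=[]
2: 0x69 (blk 13, set 1) → MISS  vc=[5]
3: 0x6f (blk 13, set 1) → L1-HIT  vc=[5]
4: 0x6d (blk 13, set 1) → L1-HIT  vc=[5]
5: 0x6d (blk 13, set 1) → L1-HIT  vc=[5]
6: 0x38 (blk 7, set 1) → MISS  vc=[5, 13]
7: 0x3a (blk 7, set 1) → L1-HIT  vc=[5, 13]
8: 0x3b (blk 7, set 1) → L1-HIT  vc=[5, 13]
9: 0x2d (blk 5, set 1) → VC-HIT  vc=[7, 13]
10: 0x68 (blk 13, set 1) → VC-HIT  vc=[7, 5]
11: 0x6c (blk 13, set 1) → L1-HIT  vc=[7, 5]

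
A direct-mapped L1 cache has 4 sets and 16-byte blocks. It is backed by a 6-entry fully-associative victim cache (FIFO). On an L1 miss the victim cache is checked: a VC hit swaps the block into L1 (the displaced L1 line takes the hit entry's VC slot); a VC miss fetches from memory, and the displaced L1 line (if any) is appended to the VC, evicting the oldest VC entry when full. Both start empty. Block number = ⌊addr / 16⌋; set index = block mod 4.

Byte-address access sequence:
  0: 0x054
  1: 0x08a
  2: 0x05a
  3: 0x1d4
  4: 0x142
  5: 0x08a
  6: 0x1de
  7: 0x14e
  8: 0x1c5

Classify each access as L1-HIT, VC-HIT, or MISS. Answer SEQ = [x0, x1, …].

0: 0x54 (blk 5, set 1) → MISS  vc=[]
1: 0x8a (blk 8, set 0) → MISS  vc=[]
2: 0x5a (blk 5, set 1) → L1-HIT  vc=[]
3: 0x1d4 (blk 29, set 1) → MISS  vc=[5]
4: 0x142 (blk 20, set 0) → MISS  vc=[5, 8]
5: 0x8a (blk 8, set 0) → VC-HIT  vc=[5, 20]
6: 0x1de (blk 29, set 1) → L1-HIT  vc=[5, 20]
7: 0x14e (blk 20, set 0) → VC-HIT  vc=[5, 8]
8: 0x1c5 (blk 28, set 0) → MISS  vc=[5, 8, 20]

SEQ = [MISS, MISS, L1-HIT, MISS, MISS, VC-HIT, L1-HIT, VC-HIT, MISS]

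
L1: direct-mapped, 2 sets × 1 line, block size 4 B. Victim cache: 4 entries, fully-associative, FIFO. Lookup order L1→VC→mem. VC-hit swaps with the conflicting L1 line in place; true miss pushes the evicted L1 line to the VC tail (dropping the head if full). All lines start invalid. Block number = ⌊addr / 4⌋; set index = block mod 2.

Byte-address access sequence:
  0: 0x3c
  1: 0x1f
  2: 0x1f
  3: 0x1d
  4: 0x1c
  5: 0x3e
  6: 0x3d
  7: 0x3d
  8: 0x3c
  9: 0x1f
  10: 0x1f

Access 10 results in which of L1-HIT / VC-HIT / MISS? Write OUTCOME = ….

OUTCOME = L1-HIT

0: 0x3c (blk 15, set 1) → MISS  vc=[]
1: 0x1f (blk 7, set 1) → MISS  vc=[15]
2: 0x1f (blk 7, set 1) → L1-HIT  vc=[15]
3: 0x1d (blk 7, set 1) → L1-HIT  vc=[15]
4: 0x1c (blk 7, set 1) → L1-HIT  vc=[15]
5: 0x3e (blk 15, set 1) → VC-HIT  vc=[7]
6: 0x3d (blk 15, set 1) → L1-HIT  vc=[7]
7: 0x3d (blk 15, set 1) → L1-HIT  vc=[7]
8: 0x3c (blk 15, set 1) → L1-HIT  vc=[7]
9: 0x1f (blk 7, set 1) → VC-HIT  vc=[15]
10: 0x1f (blk 7, set 1) → L1-HIT  vc=[15]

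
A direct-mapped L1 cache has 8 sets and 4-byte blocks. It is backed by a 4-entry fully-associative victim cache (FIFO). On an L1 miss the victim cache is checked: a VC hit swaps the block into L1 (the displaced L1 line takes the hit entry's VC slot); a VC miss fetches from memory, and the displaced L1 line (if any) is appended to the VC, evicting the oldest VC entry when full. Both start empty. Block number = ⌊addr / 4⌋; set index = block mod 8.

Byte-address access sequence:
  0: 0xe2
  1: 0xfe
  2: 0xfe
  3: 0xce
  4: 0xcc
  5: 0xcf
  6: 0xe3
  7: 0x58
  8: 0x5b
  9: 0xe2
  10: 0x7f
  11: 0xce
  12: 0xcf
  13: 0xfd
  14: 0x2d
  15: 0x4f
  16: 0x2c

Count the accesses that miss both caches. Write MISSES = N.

MISSES = 7

#0 0xe2→b56/s0 MISS; vc=[]
#1 0xfe→b63/s7 MISS; vc=[]
#2 0xfe→b63/s7 L1-HIT; vc=[]
#3 0xce→b51/s3 MISS; vc=[]
#4 0xcc→b51/s3 L1-HIT; vc=[]
#5 0xcf→b51/s3 L1-HIT; vc=[]
#6 0xe3→b56/s0 L1-HIT; vc=[]
#7 0x58→b22/s6 MISS; vc=[]
#8 0x5b→b22/s6 L1-HIT; vc=[]
#9 0xe2→b56/s0 L1-HIT; vc=[]
#10 0x7f→b31/s7 MISS; vc=[63]
#11 0xce→b51/s3 L1-HIT; vc=[63]
#12 0xcf→b51/s3 L1-HIT; vc=[63]
#13 0xfd→b63/s7 VC-HIT; vc=[31]
#14 0x2d→b11/s3 MISS; vc=[31,51]
#15 0x4f→b19/s3 MISS; vc=[31,51,11]
#16 0x2c→b11/s3 VC-HIT; vc=[31,51,19]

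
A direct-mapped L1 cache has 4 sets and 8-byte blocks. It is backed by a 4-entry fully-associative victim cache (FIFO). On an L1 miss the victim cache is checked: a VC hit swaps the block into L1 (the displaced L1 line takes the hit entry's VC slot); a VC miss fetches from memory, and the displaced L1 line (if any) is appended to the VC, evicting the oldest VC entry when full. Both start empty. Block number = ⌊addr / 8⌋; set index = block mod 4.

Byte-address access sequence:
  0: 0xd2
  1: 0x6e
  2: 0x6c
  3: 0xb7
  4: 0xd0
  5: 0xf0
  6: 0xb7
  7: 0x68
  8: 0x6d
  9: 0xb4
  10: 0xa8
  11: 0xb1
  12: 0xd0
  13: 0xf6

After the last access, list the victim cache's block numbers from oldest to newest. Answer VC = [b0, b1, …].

VC = [26, 22, 13]

#0 0xd2→b26/s2 MISS; vc=[]
#1 0x6e→b13/s1 MISS; vc=[]
#2 0x6c→b13/s1 L1-HIT; vc=[]
#3 0xb7→b22/s2 MISS; vc=[26]
#4 0xd0→b26/s2 VC-HIT; vc=[22]
#5 0xf0→b30/s2 MISS; vc=[22,26]
#6 0xb7→b22/s2 VC-HIT; vc=[30,26]
#7 0x68→b13/s1 L1-HIT; vc=[30,26]
#8 0x6d→b13/s1 L1-HIT; vc=[30,26]
#9 0xb4→b22/s2 L1-HIT; vc=[30,26]
#10 0xa8→b21/s1 MISS; vc=[30,26,13]
#11 0xb1→b22/s2 L1-HIT; vc=[30,26,13]
#12 0xd0→b26/s2 VC-HIT; vc=[30,22,13]
#13 0xf6→b30/s2 VC-HIT; vc=[26,22,13]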